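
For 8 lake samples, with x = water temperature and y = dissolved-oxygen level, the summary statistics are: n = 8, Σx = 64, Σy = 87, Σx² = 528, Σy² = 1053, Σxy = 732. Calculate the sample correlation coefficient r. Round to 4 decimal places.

0.8706

S_xy = nΣxy − ΣxΣy = 8·732 − 64·87 = 5856 − 5568 = 288
S_xx = nΣx² − (Σx)² = 8·528 − 64² = 4224 − 4096 = 128
S_yy = nΣy² − (Σy)² = 8·1053 − 87² = 8424 − 7569 = 855
r = S_xy / √(S_xx·S_yy) = 288 / √(128·855) = 288 / √109440 = 288 / 330.8172 = 0.8706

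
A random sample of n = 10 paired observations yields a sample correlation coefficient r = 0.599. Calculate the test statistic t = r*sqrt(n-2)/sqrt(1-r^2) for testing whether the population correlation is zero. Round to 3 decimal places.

1 − r² = 1 − 0.358801 = 0.641199;  √(1−r²) = 0.800749
√(n−2) = √8 = 2.828427
t = r·√(n−2)/√(1−r²) = 0.599 · 2.828427 / 0.800749 = 2.116

2.116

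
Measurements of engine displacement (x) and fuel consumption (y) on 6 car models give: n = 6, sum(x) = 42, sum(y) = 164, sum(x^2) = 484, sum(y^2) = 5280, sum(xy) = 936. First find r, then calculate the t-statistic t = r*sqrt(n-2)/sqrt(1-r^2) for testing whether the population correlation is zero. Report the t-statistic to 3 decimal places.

S_xy = nΣxy − ΣxΣy = 6·936 − 42·164 = 5616 − 6888 = -1272
S_xx = nΣx² − (Σx)² = 6·484 − 42² = 2904 − 1764 = 1140
S_yy = nΣy² − (Σy)² = 6·5280 − 164² = 31680 − 26896 = 4784
r = S_xy / √(S_xx·S_yy) = -1272 / √(1140·4784) = -1272 / √5453760 = -1272 / 2335.3287 = -0.5447
t = r·√(n−2)/√(1−r²) = -0.5447·√4 / √(1−0.296698) = -1.089400 / 0.838631 = -1.299

-1.299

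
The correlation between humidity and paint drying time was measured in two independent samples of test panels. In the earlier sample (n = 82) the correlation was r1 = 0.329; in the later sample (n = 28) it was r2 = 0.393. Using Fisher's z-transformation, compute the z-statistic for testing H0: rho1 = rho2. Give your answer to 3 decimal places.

Fisher z-transforms: z1 = atanh(0.329) = 0.341706, z2 = atanh(0.393) = 0.415343; difference d = -0.073637
Var(d) = 1/79 + 1/25 = 0.0126582 + 0.0400000 = 0.0526582
z = d/√Var(d) = -0.073637 / √0.0526582 = -0.073637 / 0.229474 = -0.321

-0.321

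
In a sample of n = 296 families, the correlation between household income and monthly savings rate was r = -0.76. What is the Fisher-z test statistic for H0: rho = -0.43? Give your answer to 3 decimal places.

Fisher z: atanh(-0.76) = -0.996215, atanh(-0.43) = -0.459897
z = (z_r − z_0)·√(n−3) = (-0.996215 − (-0.459897))·√293 = -0.536318 · 17.117243 = -9.180

-9.180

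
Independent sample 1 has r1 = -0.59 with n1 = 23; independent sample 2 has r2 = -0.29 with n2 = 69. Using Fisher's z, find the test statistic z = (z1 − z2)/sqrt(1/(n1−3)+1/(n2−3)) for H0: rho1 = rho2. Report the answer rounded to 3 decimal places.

Fisher z-transforms: z1 = atanh(-0.59) = -0.677666, z2 = atanh(-0.29) = -0.298566; difference d = -0.379100
Var(d) = 1/20 + 1/66 = 0.0500000 + 0.0151515 = 0.0651515
z = d/√Var(d) = -0.379100 / √0.0651515 = -0.379100 / 0.255248 = -1.485

-1.485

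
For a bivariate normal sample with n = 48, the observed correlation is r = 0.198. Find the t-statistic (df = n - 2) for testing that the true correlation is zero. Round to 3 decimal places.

1.370

t = r·√(n−2) / √(1−r²) with r = 0.198, n = 48
  = 0.198·√46 / √(1 − 0.039204)
  = 0.198·6.782330 / 0.980202
  = 1.342901 / 0.980202 = 1.370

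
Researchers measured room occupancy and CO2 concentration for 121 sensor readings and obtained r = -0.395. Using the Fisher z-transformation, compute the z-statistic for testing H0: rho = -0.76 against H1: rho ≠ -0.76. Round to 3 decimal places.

6.284

z_r = atanh(-0.395) = -0.417711,  z_0 = atanh(-0.76) = -0.996215
SE = 1/√(n−3) = 1/√118 = 0.092057
z = (z_r − z_0)/SE = (-0.417711 − (-0.996215)) / 0.092057 = 0.578504 / 0.092057 = 6.284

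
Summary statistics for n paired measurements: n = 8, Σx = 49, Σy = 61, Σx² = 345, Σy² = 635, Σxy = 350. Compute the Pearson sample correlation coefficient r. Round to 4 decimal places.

-0.2706

Numerator: nΣxy − (Σx)(Σy) = 8·350 − (49)(61) = -189
Denominator: √[(nΣx²−(Σx)²)(nΣy²−(Σy)²)]
  nΣx²−(Σx)² = 8·345 − 2401 = 359;  nΣy²−(Σy)² = 8·635 − 3721 = 1359
  √(359·1359) = √487881 = 698.4848
r = -189 / 698.4848 = -0.2706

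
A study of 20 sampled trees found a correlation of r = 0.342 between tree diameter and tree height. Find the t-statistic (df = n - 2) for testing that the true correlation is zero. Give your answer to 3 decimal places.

1.544

1 − r² = 1 − 0.116964 = 0.883036;  √(1−r²) = 0.939700
√(n−2) = √18 = 4.242641
t = r·√(n−2)/√(1−r²) = 0.342 · 4.242641 / 0.939700 = 1.544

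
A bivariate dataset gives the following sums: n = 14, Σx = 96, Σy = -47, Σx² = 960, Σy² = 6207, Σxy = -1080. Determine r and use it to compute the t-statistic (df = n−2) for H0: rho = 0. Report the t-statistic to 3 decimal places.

Numerator: nΣxy − (Σx)(Σy) = 14·(-1080) − (96)(-47) = -10608
Denominator: √[(nΣx²−(Σx)²)(nΣy²−(Σy)²)]
  nΣx²−(Σx)² = 14·960 − 9216 = 4224;  nΣy²−(Σy)² = 14·6207 − 2209 = 84689
  √(4224·84689) = √357726336 = 18913.6547
r = -10608 / 18913.6547 = -0.5609
t = r·√(n−2)/√(1−r²) = -0.5609·√12 / √(1−0.314609) = -1.943015 / 0.827883 = -2.347

-2.347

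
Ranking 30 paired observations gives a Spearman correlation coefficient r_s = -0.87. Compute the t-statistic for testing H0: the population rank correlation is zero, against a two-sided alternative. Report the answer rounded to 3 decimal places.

1 − r_s² = 1 − 0.7569 = 0.2431;  √(1−r_s²) = 0.493052
√(n−2) = √28 = 5.291503
t = r_s·√(n−2)/√(1−r_s²) = -0.87 · 5.291503 / 0.493052 = -9.337

-9.337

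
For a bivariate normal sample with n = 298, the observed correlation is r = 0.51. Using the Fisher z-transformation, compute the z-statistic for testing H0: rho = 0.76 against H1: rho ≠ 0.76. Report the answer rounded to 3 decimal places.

z_r = atanh(0.51) = 0.562730,  z_0 = atanh(0.76) = 0.996215
SE = 1/√(n−3) = 1/√295 = 0.058222
z = (z_r − z_0)/SE = (0.562730 − 0.996215) / 0.058222 = -0.433485 / 0.058222 = -7.445

-7.445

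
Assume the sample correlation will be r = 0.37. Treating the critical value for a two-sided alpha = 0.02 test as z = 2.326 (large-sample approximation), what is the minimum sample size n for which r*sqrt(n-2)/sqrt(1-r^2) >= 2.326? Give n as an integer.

37

Need r·√(n−2)/√(1−r²) ≥ 2.326
√(n−2) ≥ 2.326·√(1−0.1369) / 0.37 = 2.326·0.929032 / 0.37 = 5.8403
n−2 ≥ 34.1091  ⇒  n ≥ 36.1091
Smallest integer n = 37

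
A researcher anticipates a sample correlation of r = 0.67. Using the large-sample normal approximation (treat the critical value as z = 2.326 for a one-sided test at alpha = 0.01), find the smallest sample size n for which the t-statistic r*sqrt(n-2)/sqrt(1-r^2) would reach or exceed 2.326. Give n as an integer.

r√(n−2)/√(1−r²) ≥ 2.326  ⇔  n−2 ≥ (2.326)²·(1−r²)/r²
(1−r²)/r² = (1−0.4489)/0.4489 = 1.2277
n ≥ 2 + 5.410276·1.2277 = 2 + 6.6422 = 8.6422
⌈8.6422⌉ = 9

9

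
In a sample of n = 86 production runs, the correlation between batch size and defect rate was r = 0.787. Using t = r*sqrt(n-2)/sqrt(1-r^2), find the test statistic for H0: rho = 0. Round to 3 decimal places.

11.691

t = r·√(n−2) / √(1−r²) with r = 0.787, n = 86
  = 0.787·√84 / √(1 − 0.619369)
  = 0.787·9.165151 / 0.616953
  = 7.212974 / 0.616953 = 11.691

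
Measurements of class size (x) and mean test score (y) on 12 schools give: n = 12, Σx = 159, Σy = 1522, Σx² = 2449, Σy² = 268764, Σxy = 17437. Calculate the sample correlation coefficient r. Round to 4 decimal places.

S_xy = nΣxy − ΣxΣy = 12·17437 − 159·1522 = 209244 − 241998 = -32754
S_xx = nΣx² − (Σx)² = 12·2449 − 159² = 29388 − 25281 = 4107
S_yy = nΣy² − (Σy)² = 12·268764 − 1522² = 3225168 − 2316484 = 908684
r = S_xy / √(S_xx·S_yy) = -32754 / √(4107·908684) = -32754 / √3731965188 = -32754 / 61089.8125 = -0.5362

-0.5362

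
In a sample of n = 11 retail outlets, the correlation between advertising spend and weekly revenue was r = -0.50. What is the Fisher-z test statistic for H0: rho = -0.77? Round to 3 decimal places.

1.332

Fisher z: atanh(-0.50) = -0.549306, atanh(-0.77) = -1.020328
z = (z_r − z_0)·√(n−3) = (-0.549306 − (-1.020328))·√8 = 0.471022 · 2.828427 = 1.332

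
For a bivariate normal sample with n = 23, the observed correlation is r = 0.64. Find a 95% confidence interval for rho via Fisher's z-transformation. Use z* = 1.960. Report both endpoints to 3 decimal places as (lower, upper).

(0.309, 0.833)

Fisher z: z_r = atanh(r) = ½·ln((1+0.64)/(1−0.64)) = 0.758174
SE(z) = 1/√(n−3) = 1/√20 = 0.223607
95% ⇒ z* = 1.960; margin = 1.960·0.223607 = 0.438270
CI on z-scale: (0.319904, 1.196444)
Back-transform: tanh(0.319904) = 0.309420, tanh(1.196444) = 0.832567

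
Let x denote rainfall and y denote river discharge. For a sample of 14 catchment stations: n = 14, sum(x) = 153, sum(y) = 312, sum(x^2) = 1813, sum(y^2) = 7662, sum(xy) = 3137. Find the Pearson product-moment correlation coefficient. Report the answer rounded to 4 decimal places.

S_xy = nΣxy − ΣxΣy = 14·3137 − 153·312 = 43918 − 47736 = -3818
S_xx = nΣx² − (Σx)² = 14·1813 − 153² = 25382 − 23409 = 1973
S_yy = nΣy² − (Σy)² = 14·7662 − 312² = 107268 − 97344 = 9924
r = S_xy / √(S_xx·S_yy) = -3818 / √(1973·9924) = -3818 / √19580052 = -3818 / 4424.9353 = -0.8628

-0.8628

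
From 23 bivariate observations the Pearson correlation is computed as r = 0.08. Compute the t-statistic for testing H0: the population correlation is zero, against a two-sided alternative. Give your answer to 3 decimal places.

0.368

t = r·√(n−2) / √(1−r²) with r = 0.08, n = 23
  = 0.08·√21 / √(1 − 0.0064)
  = 0.08·4.582576 / 0.996795
  = 0.366606 / 0.996795 = 0.368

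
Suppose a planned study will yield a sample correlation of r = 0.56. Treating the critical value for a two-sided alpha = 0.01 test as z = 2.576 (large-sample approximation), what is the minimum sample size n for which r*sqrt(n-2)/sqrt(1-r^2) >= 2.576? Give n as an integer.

r√(n−2)/√(1−r²) ≥ 2.576  ⇔  n−2 ≥ (2.576)²·(1−r²)/r²
(1−r²)/r² = (1−0.3136)/0.3136 = 2.1888
n ≥ 2 + 6.635776·2.1888 = 2 + 14.5244 = 16.5244
⌈16.5244⌉ = 17

17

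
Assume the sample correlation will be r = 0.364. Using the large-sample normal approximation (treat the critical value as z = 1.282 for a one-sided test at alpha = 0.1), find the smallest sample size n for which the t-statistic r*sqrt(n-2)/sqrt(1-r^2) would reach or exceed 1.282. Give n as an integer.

13

Need r·√(n−2)/√(1−r²) ≥ 1.282
√(n−2) ≥ 1.282·√(1−0.132496) / 0.364 = 1.282·0.931399 / 0.364 = 3.2804
n−2 ≥ 10.7610  ⇒  n ≥ 12.7610
Smallest integer n = 13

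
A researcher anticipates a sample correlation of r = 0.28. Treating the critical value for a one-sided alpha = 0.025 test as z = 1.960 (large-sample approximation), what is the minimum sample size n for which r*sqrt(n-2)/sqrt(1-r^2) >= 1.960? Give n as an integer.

48

r√(n−2)/√(1−r²) ≥ 1.960  ⇔  n−2 ≥ (1.960)²·(1−r²)/r²
(1−r²)/r² = (1−0.0784)/0.0784 = 11.7551
n ≥ 2 + 3.8416·11.7551 = 2 + 45.1584 = 47.1584
⌈47.1584⌉ = 48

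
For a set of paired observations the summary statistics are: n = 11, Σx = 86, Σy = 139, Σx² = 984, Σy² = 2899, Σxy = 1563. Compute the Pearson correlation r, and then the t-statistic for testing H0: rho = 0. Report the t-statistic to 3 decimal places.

Numerator: nΣxy − (Σx)(Σy) = 11·1563 − (86)(139) = 5239
Denominator: √[(nΣx²−(Σx)²)(nΣy²−(Σy)²)]
  nΣx²−(Σx)² = 11·984 − 7396 = 3428;  nΣy²−(Σy)² = 11·2899 − 19321 = 12568
  √(3428·12568) = √43083104 = 6563.7721
r = 5239 / 6563.7721 = 0.7982
t = r·√(n−2)/√(1−r²) = 0.7982·√9 / √(1−0.637123) = 2.394600 / 0.602393 = 3.975

3.975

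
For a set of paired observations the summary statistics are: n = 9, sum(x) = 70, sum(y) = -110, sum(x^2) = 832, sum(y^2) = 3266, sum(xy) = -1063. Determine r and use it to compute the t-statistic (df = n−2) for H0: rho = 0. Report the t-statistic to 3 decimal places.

-0.769

S_xy = nΣxy − ΣxΣy = 9·(-1063) − 70·(-110) = -9567 − (-7700) = -1867
S_xx = nΣx² − (Σx)² = 9·832 − 70² = 7488 − 4900 = 2588
S_yy = nΣy² − (Σy)² = 9·3266 − (-110)² = 29394 − 12100 = 17294
r = S_xy / √(S_xx·S_yy) = -1867 / √(2588·17294) = -1867 / √44756872 = -1867 / 6690.0577 = -0.2791
t = r·√(n−2)/√(1−r²) = -0.2791·√7 / √(1−0.077897) = -0.738429 / 0.960262 = -0.769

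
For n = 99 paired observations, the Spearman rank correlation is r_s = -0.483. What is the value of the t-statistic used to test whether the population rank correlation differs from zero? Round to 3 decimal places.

1 − r_s² = 1 − 0.233289 = 0.766711;  √(1−r_s²) = 0.875620
√(n−2) = √97 = 9.848858
t = r_s·√(n−2)/√(1−r_s²) = -0.483 · 9.848858 / 0.875620 = -5.433

-5.433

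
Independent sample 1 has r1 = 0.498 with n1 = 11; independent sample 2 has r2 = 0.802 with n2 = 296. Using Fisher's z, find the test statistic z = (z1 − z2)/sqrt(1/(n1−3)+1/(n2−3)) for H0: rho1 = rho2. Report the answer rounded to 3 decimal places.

-1.556

z1 = atanh(0.498) = 0.546643,  z2 = atanh(0.802) = 1.104193
SE = √(1/(n1−3) + 1/(n2−3)) = √(1/8 + 1/293) = √(0.1250000 + 0.0034130) = √0.1284130 = 0.358348
z = (z1 − z2)/SE = (0.546643 − 1.104193) / 0.358348 = -0.557550 / 0.358348 = -1.556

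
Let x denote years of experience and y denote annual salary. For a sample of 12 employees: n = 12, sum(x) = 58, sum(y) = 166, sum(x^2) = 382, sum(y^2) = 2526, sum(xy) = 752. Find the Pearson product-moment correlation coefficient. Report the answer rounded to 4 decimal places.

S_xy = nΣxy − ΣxΣy = 12·752 − 58·166 = 9024 − 9628 = -604
S_xx = nΣx² − (Σx)² = 12·382 − 58² = 4584 − 3364 = 1220
S_yy = nΣy² − (Σy)² = 12·2526 − 166² = 30312 − 27556 = 2756
r = S_xy / √(S_xx·S_yy) = -604 / √(1220·2756) = -604 / √3362320 = -604 / 1833.6630 = -0.3294

-0.3294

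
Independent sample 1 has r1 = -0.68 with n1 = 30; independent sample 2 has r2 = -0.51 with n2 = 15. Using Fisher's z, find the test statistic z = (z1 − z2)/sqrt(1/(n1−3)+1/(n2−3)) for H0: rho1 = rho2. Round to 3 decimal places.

z1 = atanh(-0.68) = -0.829114,  z2 = atanh(-0.51) = -0.562730
SE = √(1/(n1−3) + 1/(n2−3)) = √(1/27 + 1/12) = √(0.0370370 + 0.0833333) = √0.1203703 = 0.346944
z = (z1 − z2)/SE = (-0.829114 − (-0.562730)) / 0.346944 = -0.266384 / 0.346944 = -0.768

-0.768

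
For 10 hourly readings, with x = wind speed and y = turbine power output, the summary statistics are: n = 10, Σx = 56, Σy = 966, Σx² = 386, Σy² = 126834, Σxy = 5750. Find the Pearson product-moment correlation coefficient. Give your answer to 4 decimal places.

S_xy = nΣxy − ΣxΣy = 10·5750 − 56·966 = 57500 − 54096 = 3404
S_xx = nΣx² − (Σx)² = 10·386 − 56² = 3860 − 3136 = 724
S_yy = nΣy² − (Σy)² = 10·126834 − 966² = 1268340 − 933156 = 335184
r = S_xy / √(S_xx·S_yy) = 3404 / √(724·335184) = 3404 / √242673216 = 3404 / 15577.9721 = 0.2185

0.2185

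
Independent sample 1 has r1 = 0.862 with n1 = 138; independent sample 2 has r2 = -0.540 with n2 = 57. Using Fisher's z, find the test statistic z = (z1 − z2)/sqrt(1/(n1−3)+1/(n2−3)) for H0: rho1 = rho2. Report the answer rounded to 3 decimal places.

z1 = atanh(0.862) = 1.301076,  z2 = atanh(-0.540) = -0.604156
SE = √(1/(n1−3) + 1/(n2−3)) = √(1/135 + 1/54) = √(0.0074074 + 0.0185185) = √0.0259259 = 0.161015
z = (z1 − z2)/SE = (1.301076 − (-0.604156)) / 0.161015 = 1.905232 / 0.161015 = 11.833

11.833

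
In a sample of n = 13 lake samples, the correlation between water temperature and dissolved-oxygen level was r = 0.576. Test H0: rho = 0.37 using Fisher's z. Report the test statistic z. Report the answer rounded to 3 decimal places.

Fisher z: atanh(0.576) = 0.656456, atanh(0.37) = 0.388423
z = (z_r − z_0)·√(n−3) = (0.656456 − 0.388423)·√10 = 0.268033 · 3.162278 = 0.848

0.848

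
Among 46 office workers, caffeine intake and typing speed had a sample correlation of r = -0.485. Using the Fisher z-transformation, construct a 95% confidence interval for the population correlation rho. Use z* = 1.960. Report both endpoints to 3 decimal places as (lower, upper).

(-0.680, -0.227)

Fisher z: z_r = atanh(r) = ½·ln((1+(-0.485))/(1−(-0.485))) = -0.529502
SE(z) = 1/√(n−3) = 1/√43 = 0.152499
95% ⇒ z* = 1.960; margin = 1.960·0.152499 = 0.298898
CI on z-scale: (-0.828400, -0.230604)
Back-transform: tanh(-0.828400) = -0.679616, tanh(-0.230604) = -0.226601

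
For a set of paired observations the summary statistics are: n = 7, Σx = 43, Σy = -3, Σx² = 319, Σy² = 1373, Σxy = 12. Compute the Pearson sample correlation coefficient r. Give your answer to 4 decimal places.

S_xy = nΣxy − ΣxΣy = 7·12 − 43·(-3) = 84 − (-129) = 213
S_xx = nΣx² − (Σx)² = 7·319 − 43² = 2233 − 1849 = 384
S_yy = nΣy² − (Σy)² = 7·1373 − (-3)² = 9611 − 9 = 9602
r = S_xy / √(S_xx·S_yy) = 213 / √(384·9602) = 213 / √3687168 = 213 / 1920.2000 = 0.1109

0.1109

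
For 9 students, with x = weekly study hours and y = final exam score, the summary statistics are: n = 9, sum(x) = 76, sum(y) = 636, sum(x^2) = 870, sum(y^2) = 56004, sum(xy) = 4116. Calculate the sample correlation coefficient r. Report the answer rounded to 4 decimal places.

Numerator: nΣxy − (Σx)(Σy) = 9·4116 − (76)(636) = -11292
Denominator: √[(nΣx²−(Σx)²)(nΣy²−(Σy)²)]
  nΣx²−(Σx)² = 9·870 − 5776 = 2054;  nΣy²−(Σy)² = 9·56004 − 404496 = 99540
  √(2054·99540) = √204455160 = 14298.7818
r = -11292 / 14298.7818 = -0.7897

-0.7897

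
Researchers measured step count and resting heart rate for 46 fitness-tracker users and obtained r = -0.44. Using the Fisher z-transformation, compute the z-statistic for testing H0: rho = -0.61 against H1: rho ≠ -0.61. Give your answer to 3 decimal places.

1.552

Fisher z: atanh(-0.44) = -0.472231, atanh(-0.61) = -0.708921
z = (z_r − z_0)·√(n−3) = (-0.472231 − (-0.708921))·√43 = 0.236690 · 6.557439 = 1.552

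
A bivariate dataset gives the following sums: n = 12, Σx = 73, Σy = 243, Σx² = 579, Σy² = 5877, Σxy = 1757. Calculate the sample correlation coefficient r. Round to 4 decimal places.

0.7761

S_xy = nΣxy − ΣxΣy = 12·1757 − 73·243 = 21084 − 17739 = 3345
S_xx = nΣx² − (Σx)² = 12·579 − 73² = 6948 − 5329 = 1619
S_yy = nΣy² − (Σy)² = 12·5877 − 243² = 70524 − 59049 = 11475
r = S_xy / √(S_xx·S_yy) = 3345 / √(1619·11475) = 3345 / √18578025 = 3345 / 4310.2233 = 0.7761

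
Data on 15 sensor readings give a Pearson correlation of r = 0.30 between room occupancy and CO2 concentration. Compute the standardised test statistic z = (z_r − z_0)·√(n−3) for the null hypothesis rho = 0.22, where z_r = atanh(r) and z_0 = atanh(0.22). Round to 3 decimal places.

0.297

Fisher z: atanh(0.30) = 0.309520, atanh(0.22) = 0.223656
z = (z_r − z_0)·√(n−3) = (0.309520 − 0.223656)·√12 = 0.085864 · 3.464102 = 0.297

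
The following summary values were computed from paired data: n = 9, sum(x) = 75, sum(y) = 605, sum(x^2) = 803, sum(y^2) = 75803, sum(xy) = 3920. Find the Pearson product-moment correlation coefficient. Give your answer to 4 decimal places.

S_xy = nΣxy − ΣxΣy = 9·3920 − 75·605 = 35280 − 45375 = -10095
S_xx = nΣx² − (Σx)² = 9·803 − 75² = 7227 − 5625 = 1602
S_yy = nΣy² − (Σy)² = 9·75803 − 605² = 682227 − 366025 = 316202
r = S_xy / √(S_xx·S_yy) = -10095 / √(1602·316202) = -10095 / √506555604 = -10095 / 22506.7902 = -0.4485

-0.4485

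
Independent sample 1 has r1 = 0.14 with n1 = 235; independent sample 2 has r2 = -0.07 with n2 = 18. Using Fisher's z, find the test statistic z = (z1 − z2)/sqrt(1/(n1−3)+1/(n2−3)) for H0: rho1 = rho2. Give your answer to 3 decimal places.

z1 = atanh(0.14) = 0.140926,  z2 = atanh(-0.07) = -0.070115
SE = √(1/(n1−3) + 1/(n2−3)) = √(1/232 + 1/15) = √(0.0043103 + 0.0666667) = √0.0709770 = 0.266415
z = (z1 − z2)/SE = (0.140926 − (-0.070115)) / 0.266415 = 0.211041 / 0.266415 = 0.792

0.792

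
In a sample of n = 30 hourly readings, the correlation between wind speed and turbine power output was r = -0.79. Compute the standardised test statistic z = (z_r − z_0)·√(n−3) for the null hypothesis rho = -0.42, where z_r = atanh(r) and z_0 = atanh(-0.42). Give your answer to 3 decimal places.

-3.241

z_r = atanh(-0.79) = -1.071432,  z_0 = atanh(-0.42) = -0.447692
SE = 1/√(n−3) = 1/√27 = 0.192450
z = (z_r − z_0)/SE = (-1.071432 − (-0.447692)) / 0.192450 = -0.623740 / 0.192450 = -3.241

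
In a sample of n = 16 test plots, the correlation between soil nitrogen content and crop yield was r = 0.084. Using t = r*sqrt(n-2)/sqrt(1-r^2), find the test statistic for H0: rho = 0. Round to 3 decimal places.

t = r·√(n−2) / √(1−r²) with r = 0.084, n = 16
  = 0.084·√14 / √(1 − 0.007056)
  = 0.084·3.741657 / 0.996466
  = 0.314299 / 0.996466 = 0.315

0.315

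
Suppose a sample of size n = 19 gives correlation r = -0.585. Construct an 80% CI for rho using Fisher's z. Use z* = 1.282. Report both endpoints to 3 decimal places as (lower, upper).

(-0.758, -0.336)

Fisher z: z_r = atanh(r) = ½·ln((1+(-0.585))/(1−(-0.585))) = -0.670031
SE(z) = 1/√(n−3) = 1/√16 = 0.250000
80% ⇒ z* = 1.282; margin = 1.282·0.250000 = 0.320500
CI on z-scale: (-0.990531, -0.349531)
Back-transform: tanh(-0.990531) = -0.757589, tanh(-0.349531) = -0.335960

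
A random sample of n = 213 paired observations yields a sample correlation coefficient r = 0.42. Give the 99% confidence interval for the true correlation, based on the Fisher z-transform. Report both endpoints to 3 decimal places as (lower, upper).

(0.264, 0.555)

z_r = atanh(0.42) = 0.447692;  SE = 1/√(n−3) = 1/√210 = 0.069007
z-limits: 0.447692 ± 2.576·0.069007 = 0.447692 ± 0.177762 = [0.269930, 0.625454]
ρ-limits: (tanh 0.269930, tanh 0.625454) = (0.264, 0.555)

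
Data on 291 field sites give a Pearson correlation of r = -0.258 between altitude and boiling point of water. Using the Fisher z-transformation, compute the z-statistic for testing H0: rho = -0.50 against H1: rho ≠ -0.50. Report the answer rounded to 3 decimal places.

4.842

Fisher z: atanh(-0.258) = -0.263965, atanh(-0.50) = -0.549306
z = (z_r − z_0)·√(n−3) = (-0.263965 − (-0.549306))·√288 = 0.285341 · 16.970563 = 4.842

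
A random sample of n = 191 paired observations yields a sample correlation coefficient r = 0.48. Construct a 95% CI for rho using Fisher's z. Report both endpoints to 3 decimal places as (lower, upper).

Fisher z: z_r = atanh(r) = ½·ln((1+0.48)/(1−0.48)) = 0.522984
SE(z) = 1/√(n−3) = 1/√188 = 0.072932
95% ⇒ z* = 1.960; margin = 1.960·0.072932 = 0.142947
CI on z-scale: (0.380037, 0.665931)
Back-transform: tanh(0.380037) = 0.362740, tanh(0.665931) = 0.582297

(0.363, 0.582)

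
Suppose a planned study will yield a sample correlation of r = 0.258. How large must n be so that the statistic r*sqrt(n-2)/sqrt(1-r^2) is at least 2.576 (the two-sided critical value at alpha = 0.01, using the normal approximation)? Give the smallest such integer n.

r√(n−2)/√(1−r²) ≥ 2.576  ⇔  n−2 ≥ (2.576)²·(1−r²)/r²
(1−r²)/r² = (1−0.066564)/0.066564 = 14.0231
n ≥ 2 + 6.635776·14.0231 = 2 + 93.0542 = 95.0542
⌈95.0542⌉ = 96

96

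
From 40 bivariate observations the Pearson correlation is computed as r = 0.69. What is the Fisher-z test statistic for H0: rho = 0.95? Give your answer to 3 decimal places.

Fisher z: atanh(0.69) = 0.847956, atanh(0.95) = 1.831781
z = (z_r − z_0)·√(n−3) = (0.847956 − 1.831781)·√37 = -0.983825 · 6.082763 = -5.984

-5.984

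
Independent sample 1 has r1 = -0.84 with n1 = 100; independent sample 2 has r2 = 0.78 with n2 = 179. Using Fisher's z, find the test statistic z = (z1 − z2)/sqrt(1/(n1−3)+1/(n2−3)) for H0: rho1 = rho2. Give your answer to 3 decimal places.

Fisher z-transforms: z1 = atanh(-0.84) = -1.221174, z2 = atanh(0.78) = 1.045371; difference d = -2.266545
Var(d) = 1/97 + 1/176 = 0.0103093 + 0.0056818 = 0.0159911
z = d/√Var(d) = -2.266545 / √0.0159911 = -2.266545 / 0.126456 = -17.924

-17.924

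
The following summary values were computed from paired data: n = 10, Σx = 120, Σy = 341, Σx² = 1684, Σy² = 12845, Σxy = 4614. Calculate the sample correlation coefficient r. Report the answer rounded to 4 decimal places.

0.9580

Numerator: nΣxy − (Σx)(Σy) = 10·4614 − (120)(341) = 5220
Denominator: √[(nΣx²−(Σx)²)(nΣy²−(Σy)²)]
  nΣx²−(Σx)² = 10·1684 − 14400 = 2440;  nΣy²−(Σy)² = 10·12845 − 116281 = 12169
  √(2440·12169) = √29692360 = 5449.0696
r = 5220 / 5449.0696 = 0.9580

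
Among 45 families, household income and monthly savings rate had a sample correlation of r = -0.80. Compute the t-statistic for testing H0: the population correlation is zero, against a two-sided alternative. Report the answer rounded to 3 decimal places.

-8.743

1 − r² = 1 − 0.6400 = 0.3600;  √(1−r²) = 0.600000
√(n−2) = √43 = 6.557439
t = r·√(n−2)/√(1−r²) = -0.80 · 6.557439 / 0.600000 = -8.743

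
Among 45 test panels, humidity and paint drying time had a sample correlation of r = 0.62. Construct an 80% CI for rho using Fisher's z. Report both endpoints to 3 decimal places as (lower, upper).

Fisher z: z_r = atanh(r) = ½·ln((1+0.62)/(1−0.62)) = 0.725005
SE(z) = 1/√(n−3) = 1/√42 = 0.154303
80% ⇒ z* = 1.282; margin = 1.282·0.154303 = 0.197816
CI on z-scale: (0.527189, 0.922821)
Back-transform: tanh(0.527189) = 0.483229, tanh(0.922821) = 0.727229

(0.483, 0.727)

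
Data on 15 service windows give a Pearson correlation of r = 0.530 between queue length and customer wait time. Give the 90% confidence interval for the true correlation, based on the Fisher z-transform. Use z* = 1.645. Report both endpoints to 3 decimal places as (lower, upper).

(0.115, 0.788)

z_r = atanh(0.530) = 0.590145;  SE = 1/√(n−3) = 1/√12 = 0.288675
z-limits: 0.590145 ± 1.645·0.288675 = 0.590145 ± 0.474870 = [0.115275, 1.065015]
ρ-limits: (tanh 0.115275, tanh 1.065015) = (0.115, 0.788)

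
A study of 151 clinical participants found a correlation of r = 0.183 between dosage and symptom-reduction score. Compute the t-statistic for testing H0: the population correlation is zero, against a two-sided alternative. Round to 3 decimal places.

1 − r² = 1 − 0.033489 = 0.966511;  √(1−r²) = 0.983113
√(n−2) = √149 = 12.206556
t = r·√(n−2)/√(1−r²) = 0.183 · 12.206556 / 0.983113 = 2.272

2.272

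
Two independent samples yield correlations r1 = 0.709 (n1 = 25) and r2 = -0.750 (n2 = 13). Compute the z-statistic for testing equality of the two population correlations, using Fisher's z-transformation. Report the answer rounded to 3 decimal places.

4.872

Fisher z-transforms: z1 = atanh(0.709) = 0.885170, z2 = atanh(-0.750) = -0.972955; difference d = 1.858125
Var(d) = 1/22 + 1/10 = 0.0454545 + 0.1000000 = 0.1454545
z = d/√Var(d) = 1.858125 / √0.1454545 = 1.858125 / 0.381385 = 4.872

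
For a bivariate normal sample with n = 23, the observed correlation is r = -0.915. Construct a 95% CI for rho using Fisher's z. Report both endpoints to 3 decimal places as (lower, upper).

z_r = atanh(-0.915) = -1.557411;  SE = 1/√(n−3) = 1/√20 = 0.223607
z-limits: -1.557411 ± 1.960·0.223607 = -1.557411 ± 0.438270 = [-1.995681, -1.119141]
ρ-limits: (tanh -1.995681, tanh -1.119141) = (-0.964, -0.807)

(-0.964, -0.807)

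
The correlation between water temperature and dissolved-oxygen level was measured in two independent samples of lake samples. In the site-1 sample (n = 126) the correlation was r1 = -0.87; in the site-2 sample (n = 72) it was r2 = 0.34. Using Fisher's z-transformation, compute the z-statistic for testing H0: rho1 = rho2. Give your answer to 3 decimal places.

-11.217

Fisher z-transforms: z1 = atanh(-0.87) = -1.333080, z2 = atanh(0.34) = 0.354093; difference d = -1.687173
Var(d) = 1/123 + 1/69 = 0.0081301 + 0.0144928 = 0.0226229
z = d/√Var(d) = -1.687173 / √0.0226229 = -1.687173 / 0.150409 = -11.217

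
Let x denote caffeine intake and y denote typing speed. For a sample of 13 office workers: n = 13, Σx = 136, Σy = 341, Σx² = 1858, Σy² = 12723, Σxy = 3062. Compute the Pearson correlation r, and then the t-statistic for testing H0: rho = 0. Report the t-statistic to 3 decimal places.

-1.422

Numerator: nΣxy − (Σx)(Σy) = 13·3062 − (136)(341) = -6570
Denominator: √[(nΣx²−(Σx)²)(nΣy²−(Σy)²)]
  nΣx²−(Σx)² = 13·1858 − 18496 = 5658;  nΣy²−(Σy)² = 13·12723 − 116281 = 49118
  √(5658·49118) = √277909644 = 16670.6222
r = -6570 / 16670.6222 = -0.3941
t = r·√(n−2)/√(1−r²) = -0.3941·√11 / √(1−0.155315) = -1.307082 / 0.919067 = -1.422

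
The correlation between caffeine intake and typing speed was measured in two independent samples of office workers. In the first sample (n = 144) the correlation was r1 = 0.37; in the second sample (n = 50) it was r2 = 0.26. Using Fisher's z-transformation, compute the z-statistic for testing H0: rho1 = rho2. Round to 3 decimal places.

z1 = atanh(0.37) = 0.388423,  z2 = atanh(0.26) = 0.266108
SE = √(1/(n1−3) + 1/(n2−3)) = √(1/141 + 1/47) = √(0.0070922 + 0.0212766) = √0.0283688 = 0.168430
z = (z1 − z2)/SE = (0.388423 − 0.266108) / 0.168430 = 0.122315 / 0.168430 = 0.726

0.726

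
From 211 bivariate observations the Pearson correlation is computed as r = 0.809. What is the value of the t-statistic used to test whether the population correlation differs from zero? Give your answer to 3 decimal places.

t = r·√(n−2) / √(1−r²) with r = 0.809, n = 211
  = 0.809·√209 / √(1 − 0.654481)
  = 0.809·14.456832 / 0.587809
  = 11.695577 / 0.587809 = 19.897

19.897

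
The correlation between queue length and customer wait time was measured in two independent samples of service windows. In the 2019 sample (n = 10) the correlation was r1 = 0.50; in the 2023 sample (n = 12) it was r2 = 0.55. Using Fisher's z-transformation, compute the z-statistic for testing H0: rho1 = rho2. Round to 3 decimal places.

Fisher z-transforms: z1 = atanh(0.50) = 0.549306, z2 = atanh(0.55) = 0.618381; difference d = -0.069075
Var(d) = 1/7 + 1/9 = 0.1428571 + 0.1111111 = 0.2539682
z = d/√Var(d) = -0.069075 / √0.2539682 = -0.069075 / 0.503953 = -0.137

-0.137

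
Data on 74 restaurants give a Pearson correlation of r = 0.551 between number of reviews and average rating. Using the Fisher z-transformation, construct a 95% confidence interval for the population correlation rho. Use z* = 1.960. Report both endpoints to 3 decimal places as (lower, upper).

(0.369, 0.692)

z_r = atanh(0.551) = 0.619816;  SE = 1/√(n−3) = 1/√71 = 0.118678
z-limits: 0.619816 ± 1.960·0.118678 = 0.619816 ± 0.232609 = [0.387207, 0.852425]
ρ-limits: (tanh 0.387207, tanh 0.852425) = (0.369, 0.692)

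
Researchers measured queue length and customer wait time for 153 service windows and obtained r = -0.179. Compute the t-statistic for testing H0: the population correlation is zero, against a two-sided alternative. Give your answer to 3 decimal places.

-2.236

1 − r² = 1 − 0.032041 = 0.967959;  √(1−r²) = 0.983849
√(n−2) = √151 = 12.288206
t = r·√(n−2)/√(1−r²) = -0.179 · 12.288206 / 0.983849 = -2.236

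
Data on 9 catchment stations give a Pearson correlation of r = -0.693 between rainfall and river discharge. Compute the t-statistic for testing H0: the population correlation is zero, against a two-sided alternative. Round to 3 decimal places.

1 − r² = 1 − 0.480249 = 0.519751;  √(1−r²) = 0.720938
√(n−2) = √7 = 2.645751
t = r·√(n−2)/√(1−r²) = -0.693 · 2.645751 / 0.720938 = -2.543

-2.543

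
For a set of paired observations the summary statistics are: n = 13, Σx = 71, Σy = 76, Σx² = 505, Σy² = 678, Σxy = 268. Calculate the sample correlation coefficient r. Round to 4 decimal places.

S_xy = nΣxy − ΣxΣy = 13·268 − 71·76 = 3484 − 5396 = -1912
S_xx = nΣx² − (Σx)² = 13·505 − 71² = 6565 − 5041 = 1524
S_yy = nΣy² − (Σy)² = 13·678 − 76² = 8814 − 5776 = 3038
r = S_xy / √(S_xx·S_yy) = -1912 / √(1524·3038) = -1912 / √4629912 = -1912 / 2151.7230 = -0.8886

-0.8886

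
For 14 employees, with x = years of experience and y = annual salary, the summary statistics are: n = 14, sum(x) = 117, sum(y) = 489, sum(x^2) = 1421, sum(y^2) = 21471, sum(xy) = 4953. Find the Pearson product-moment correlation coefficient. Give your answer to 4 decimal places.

0.6210

S_xy = nΣxy − ΣxΣy = 14·4953 − 117·489 = 69342 − 57213 = 12129
S_xx = nΣx² − (Σx)² = 14·1421 − 117² = 19894 − 13689 = 6205
S_yy = nΣy² − (Σy)² = 14·21471 − 489² = 300594 − 239121 = 61473
r = S_xy / √(S_xx·S_yy) = 12129 / √(6205·61473) = 12129 / √381439965 = 12129 / 19530.4881 = 0.6210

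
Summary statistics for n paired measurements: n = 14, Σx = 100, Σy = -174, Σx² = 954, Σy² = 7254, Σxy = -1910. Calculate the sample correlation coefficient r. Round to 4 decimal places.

-0.6039

Numerator: nΣxy − (Σx)(Σy) = 14·(-1910) − (100)(-174) = -9340
Denominator: √[(nΣx²−(Σx)²)(nΣy²−(Σy)²)]
  nΣx²−(Σx)² = 14·954 − 10000 = 3356;  nΣy²−(Σy)² = 14·7254 − 30276 = 71280
  √(3356·71280) = √239215680 = 15466.5989
r = -9340 / 15466.5989 = -0.6039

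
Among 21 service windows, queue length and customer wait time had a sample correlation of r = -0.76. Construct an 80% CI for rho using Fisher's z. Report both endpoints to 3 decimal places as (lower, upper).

(-0.861, -0.601)

Fisher z: z_r = atanh(r) = ½·ln((1+(-0.76))/(1−(-0.76))) = -0.996215
SE(z) = 1/√(n−3) = 1/√18 = 0.235702
80% ⇒ z* = 1.282; margin = 1.282·0.235702 = 0.302170
CI on z-scale: (-1.298385, -0.694045)
Back-transform: tanh(-1.298385) = -0.861307, tanh(-0.694045) = -0.600574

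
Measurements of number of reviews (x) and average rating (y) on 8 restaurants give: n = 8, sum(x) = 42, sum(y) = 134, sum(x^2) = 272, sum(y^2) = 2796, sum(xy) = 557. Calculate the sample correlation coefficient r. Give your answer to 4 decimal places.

S_xy = nΣxy − ΣxΣy = 8·557 − 42·134 = 4456 − 5628 = -1172
S_xx = nΣx² − (Σx)² = 8·272 − 42² = 2176 − 1764 = 412
S_yy = nΣy² − (Σy)² = 8·2796 − 134² = 22368 − 17956 = 4412
r = S_xy / √(S_xx·S_yy) = -1172 / √(412·4412) = -1172 / √1817744 = -1172 / 1348.2374 = -0.8693

-0.8693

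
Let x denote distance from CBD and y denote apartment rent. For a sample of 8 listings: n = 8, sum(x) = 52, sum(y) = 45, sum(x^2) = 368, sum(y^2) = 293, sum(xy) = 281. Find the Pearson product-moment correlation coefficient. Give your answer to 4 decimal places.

S_xy = nΣxy − ΣxΣy = 8·281 − 52·45 = 2248 − 2340 = -92
S_xx = nΣx² − (Σx)² = 8·368 − 52² = 2944 − 2704 = 240
S_yy = nΣy² − (Σy)² = 8·293 − 45² = 2344 − 2025 = 319
r = S_xy / √(S_xx·S_yy) = -92 / √(240·319) = -92 / √76560 = -92 / 276.6948 = -0.3325

-0.3325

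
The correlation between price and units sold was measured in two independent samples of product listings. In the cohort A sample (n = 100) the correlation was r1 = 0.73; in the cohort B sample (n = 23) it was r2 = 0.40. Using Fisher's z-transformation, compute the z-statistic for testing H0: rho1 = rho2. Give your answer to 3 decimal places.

2.057

Fisher z-transforms: z1 = atanh(0.73) = 0.928727, z2 = atanh(0.40) = 0.423649; difference d = 0.505078
Var(d) = 1/97 + 1/20 = 0.0103093 + 0.0500000 = 0.0603093
z = d/√Var(d) = 0.505078 / √0.0603093 = 0.505078 / 0.245580 = 2.057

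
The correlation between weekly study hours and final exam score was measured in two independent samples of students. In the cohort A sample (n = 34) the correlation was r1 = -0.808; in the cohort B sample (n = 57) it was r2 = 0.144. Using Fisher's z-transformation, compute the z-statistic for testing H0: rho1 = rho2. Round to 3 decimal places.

z1 = atanh(-0.808) = -1.121241,  z2 = atanh(0.144) = 0.145008
SE = √(1/(n1−3) + 1/(n2−3)) = √(1/31 + 1/54) = √(0.0322581 + 0.0185185) = √0.0507766 = 0.225337
z = (z1 − z2)/SE = (-1.121241 − 0.145008) / 0.225337 = -1.266249 / 0.225337 = -5.619

-5.619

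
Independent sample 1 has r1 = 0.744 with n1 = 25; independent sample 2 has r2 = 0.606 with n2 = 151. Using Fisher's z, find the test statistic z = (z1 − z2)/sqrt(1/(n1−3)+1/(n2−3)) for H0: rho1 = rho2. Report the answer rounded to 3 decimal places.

1.124

Fisher z-transforms: z1 = atanh(0.744) = 0.959380, z2 = atanh(0.606) = 0.702575; difference d = 0.256805
Var(d) = 1/22 + 1/148 = 0.0454545 + 0.0067568 = 0.0522113
z = d/√Var(d) = 0.256805 / √0.0522113 = 0.256805 / 0.228498 = 1.124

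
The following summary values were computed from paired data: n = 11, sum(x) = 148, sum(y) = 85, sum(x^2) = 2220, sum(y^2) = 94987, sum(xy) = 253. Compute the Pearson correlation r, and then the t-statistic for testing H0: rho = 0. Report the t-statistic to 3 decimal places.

Numerator: nΣxy − (Σx)(Σy) = 11·253 − (148)(85) = -9797
Denominator: √[(nΣx²−(Σx)²)(nΣy²−(Σy)²)]
  nΣx²−(Σx)² = 11·2220 − 21904 = 2516;  nΣy²−(Σy)² = 11·94987 − 7225 = 1037632
  √(2516·1037632) = √2610682112 = 51094.8345
r = -9797 / 51094.8345 = -0.1917
t = r·√(n−2)/√(1−r²) = -0.1917·√9 / √(1−0.036749) = -0.575100 / 0.981454 = -0.586

-0.586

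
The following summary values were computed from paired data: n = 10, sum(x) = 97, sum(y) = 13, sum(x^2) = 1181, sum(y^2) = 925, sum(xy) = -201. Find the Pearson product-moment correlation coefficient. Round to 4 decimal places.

Numerator: nΣxy − (Σx)(Σy) = 10·(-201) − (97)(13) = -3271
Denominator: √[(nΣx²−(Σx)²)(nΣy²−(Σy)²)]
  nΣx²−(Σx)² = 10·1181 − 9409 = 2401;  nΣy²−(Σy)² = 10·925 − 169 = 9081
  √(2401·9081) = √21803481 = 4669.4198
r = -3271 / 4669.4198 = -0.7005

-0.7005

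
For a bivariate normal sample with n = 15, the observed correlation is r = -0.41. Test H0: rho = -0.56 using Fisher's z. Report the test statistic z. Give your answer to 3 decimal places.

0.683

Fisher z: atanh(-0.41) = -0.435611, atanh(-0.56) = -0.632833
z = (z_r − z_0)·√(n−3) = (-0.435611 − (-0.632833))·√12 = 0.197222 · 3.464102 = 0.683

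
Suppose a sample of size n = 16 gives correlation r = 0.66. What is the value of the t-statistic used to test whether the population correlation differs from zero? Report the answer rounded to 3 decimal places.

t = r·√(n−2) / √(1−r²) with r = 0.66, n = 16
  = 0.66·√14 / √(1 − 0.4356)
  = 0.66·3.741657 / 0.751266
  = 2.469494 / 0.751266 = 3.287

3.287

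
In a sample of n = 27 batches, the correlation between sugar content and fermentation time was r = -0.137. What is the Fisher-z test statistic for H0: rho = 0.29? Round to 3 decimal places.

-2.138

Fisher z: atanh(-0.137) = -0.137867, atanh(0.29) = 0.298566
z = (z_r − z_0)·√(n−3) = (-0.137867 − 0.298566)·√24 = -0.436433 · 4.898979 = -2.138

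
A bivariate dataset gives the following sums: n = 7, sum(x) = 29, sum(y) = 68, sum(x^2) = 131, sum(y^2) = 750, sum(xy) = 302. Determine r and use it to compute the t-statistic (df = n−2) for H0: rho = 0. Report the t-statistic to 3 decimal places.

1.918

Numerator: nΣxy − (Σx)(Σy) = 7·302 − (29)(68) = 142
Denominator: √[(nΣx²−(Σx)²)(nΣy²−(Σy)²)]
  nΣx²−(Σx)² = 7·131 − 841 = 76;  nΣy²−(Σy)² = 7·750 − 4624 = 626
  √(76·626) = √47576 = 218.1192
r = 142 / 218.1192 = 0.6510
t = r·√(n−2)/√(1−r²) = 0.6510·√5 / √(1−0.423801) = 1.455680 / 0.759078 = 1.918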